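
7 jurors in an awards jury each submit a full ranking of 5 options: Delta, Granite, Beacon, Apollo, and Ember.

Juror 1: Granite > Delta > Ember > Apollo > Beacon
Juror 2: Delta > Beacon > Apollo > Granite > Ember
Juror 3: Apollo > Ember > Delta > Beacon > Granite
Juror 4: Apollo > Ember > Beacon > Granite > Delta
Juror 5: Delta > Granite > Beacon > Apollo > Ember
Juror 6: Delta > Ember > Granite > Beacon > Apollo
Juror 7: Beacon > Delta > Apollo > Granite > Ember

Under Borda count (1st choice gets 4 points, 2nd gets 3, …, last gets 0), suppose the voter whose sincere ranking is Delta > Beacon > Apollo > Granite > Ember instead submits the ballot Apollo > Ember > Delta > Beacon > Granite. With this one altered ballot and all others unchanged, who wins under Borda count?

Delta

Borda totals with the altered ballot: Delta 18, Granite 11, Beacon 11, Apollo 16, Ember 14.
The winner is unchanged: still Delta.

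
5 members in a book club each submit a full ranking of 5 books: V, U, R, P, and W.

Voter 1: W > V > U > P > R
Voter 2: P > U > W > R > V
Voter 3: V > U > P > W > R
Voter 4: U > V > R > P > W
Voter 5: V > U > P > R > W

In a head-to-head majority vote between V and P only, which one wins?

V

Ballots ranking V above P: 4.
Ballots ranking P above V: 1.
V wins the head-to-head, 4–1.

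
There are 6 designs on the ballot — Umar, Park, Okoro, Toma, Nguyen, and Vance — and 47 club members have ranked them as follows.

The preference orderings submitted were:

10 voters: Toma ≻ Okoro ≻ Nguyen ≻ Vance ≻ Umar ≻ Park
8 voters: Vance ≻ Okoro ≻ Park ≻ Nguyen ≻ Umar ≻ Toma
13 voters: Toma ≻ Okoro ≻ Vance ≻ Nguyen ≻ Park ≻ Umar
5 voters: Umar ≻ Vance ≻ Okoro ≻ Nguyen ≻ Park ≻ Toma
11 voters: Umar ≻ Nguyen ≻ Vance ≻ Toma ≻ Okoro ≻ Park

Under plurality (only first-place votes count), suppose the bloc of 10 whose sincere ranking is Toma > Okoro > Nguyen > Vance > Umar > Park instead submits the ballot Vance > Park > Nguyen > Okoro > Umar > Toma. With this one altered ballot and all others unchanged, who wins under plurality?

First-place totals with the altered ballot: Umar 16, Park 0, Okoro 0, Toma 13, Nguyen 0, Vance 18.
The switch changes the winner from Toma to Vance.

Vance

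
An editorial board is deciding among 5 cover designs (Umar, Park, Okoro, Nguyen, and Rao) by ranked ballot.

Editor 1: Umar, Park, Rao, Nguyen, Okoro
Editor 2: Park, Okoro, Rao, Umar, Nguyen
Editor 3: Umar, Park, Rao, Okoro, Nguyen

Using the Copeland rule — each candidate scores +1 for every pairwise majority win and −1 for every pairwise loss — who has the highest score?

Umar

Pairwise results:
  Umar vs Park: Umar wins 2–1.
  Umar vs Okoro: Umar wins 2–1.
  Umar vs Nguyen: Umar wins 3–0.
  Umar vs Rao: Umar wins 2–1.
  Park vs Okoro: Park wins 3–0.
  Park vs Nguyen: Park wins 3–0.
  Park vs Rao: Park wins 3–0.
  Okoro vs Nguyen: Okoro wins 2–1.
  Okoro vs Rao: Rao wins 2–1.
  Nguyen vs Rao: Rao wins 3–0.
Copeland scores (wins − losses):
  Umar: 4 − 0 = 4
  Park: 3 − 1 = 2
  Okoro: 1 − 3 = -2
  Nguyen: 0 − 4 = -4
  Rao: 2 − 2 = 0
Umar has the best Copeland score.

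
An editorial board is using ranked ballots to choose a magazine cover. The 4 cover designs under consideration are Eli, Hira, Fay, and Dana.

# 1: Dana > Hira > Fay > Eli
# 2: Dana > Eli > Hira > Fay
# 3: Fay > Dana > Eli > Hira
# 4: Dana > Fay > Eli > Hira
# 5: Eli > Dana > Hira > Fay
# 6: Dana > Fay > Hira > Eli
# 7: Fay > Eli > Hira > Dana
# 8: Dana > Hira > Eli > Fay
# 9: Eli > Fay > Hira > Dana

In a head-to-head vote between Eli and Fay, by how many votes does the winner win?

Ballots ranking Eli above Fay: 4.
Ballots ranking Fay above Eli: 5.
Fay wins 5–4, a margin of 1.

1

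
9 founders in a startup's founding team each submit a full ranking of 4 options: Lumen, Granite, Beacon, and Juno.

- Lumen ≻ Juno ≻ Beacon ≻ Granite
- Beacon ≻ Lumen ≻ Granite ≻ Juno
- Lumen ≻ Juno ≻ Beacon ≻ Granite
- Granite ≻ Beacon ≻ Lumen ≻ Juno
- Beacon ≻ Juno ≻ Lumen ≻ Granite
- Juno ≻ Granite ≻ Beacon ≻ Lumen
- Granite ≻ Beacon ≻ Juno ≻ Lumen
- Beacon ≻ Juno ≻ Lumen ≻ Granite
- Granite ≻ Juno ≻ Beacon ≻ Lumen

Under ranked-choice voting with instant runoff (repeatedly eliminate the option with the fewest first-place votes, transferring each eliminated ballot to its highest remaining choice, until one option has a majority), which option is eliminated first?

Round 1: Granite 3, Beacon 3, Lumen 2, Juno 1. Juno has the fewest and is eliminated.
Round 2: Granite 4, Beacon 3, Lumen 2. Lumen has the fewest and is eliminated.
Round 3: Beacon 5, Granite 4. Beacon has a majority.

Juno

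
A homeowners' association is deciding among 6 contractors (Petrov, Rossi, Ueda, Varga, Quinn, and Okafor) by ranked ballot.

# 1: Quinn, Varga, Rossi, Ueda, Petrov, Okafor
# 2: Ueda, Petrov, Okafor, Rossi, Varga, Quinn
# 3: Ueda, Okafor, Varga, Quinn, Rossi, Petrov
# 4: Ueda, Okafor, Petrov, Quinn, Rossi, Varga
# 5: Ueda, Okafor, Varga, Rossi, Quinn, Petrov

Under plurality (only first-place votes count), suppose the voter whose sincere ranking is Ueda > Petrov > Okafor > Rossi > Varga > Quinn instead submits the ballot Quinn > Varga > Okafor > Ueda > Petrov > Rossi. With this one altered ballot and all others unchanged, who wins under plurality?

Ueda

First-place totals with the altered ballot: Petrov 0, Rossi 0, Ueda 3, Varga 0, Quinn 2, Okafor 0.
The winner is unchanged: still Ueda.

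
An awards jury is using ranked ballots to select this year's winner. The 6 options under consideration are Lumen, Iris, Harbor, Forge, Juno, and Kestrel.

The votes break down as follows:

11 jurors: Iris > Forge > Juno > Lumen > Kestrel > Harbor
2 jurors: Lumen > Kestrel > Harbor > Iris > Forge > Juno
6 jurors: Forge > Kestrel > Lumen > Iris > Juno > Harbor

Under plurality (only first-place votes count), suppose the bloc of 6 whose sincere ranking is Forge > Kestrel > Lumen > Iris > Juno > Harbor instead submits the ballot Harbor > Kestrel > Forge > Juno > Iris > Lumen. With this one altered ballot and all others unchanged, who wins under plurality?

Iris

First-place totals with the altered ballot: Lumen 2, Iris 11, Harbor 6, Forge 0, Juno 0, Kestrel 0.
The winner is unchanged: still Iris.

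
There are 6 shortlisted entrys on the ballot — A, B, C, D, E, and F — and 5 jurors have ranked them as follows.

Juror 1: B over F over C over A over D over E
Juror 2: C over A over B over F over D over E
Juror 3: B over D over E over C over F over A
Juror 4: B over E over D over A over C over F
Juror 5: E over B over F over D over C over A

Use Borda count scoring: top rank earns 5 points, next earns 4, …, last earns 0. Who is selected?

B

Borda scores:
  A: 2 + 4 + 0 + 2 + 0 = 8
  B: 5 + 3 + 5 + 5 + 4 = 22
  C: 3 + 5 + 2 + 1 + 1 = 12
  D: 1 + 1 + 4 + 3 + 2 = 11
  E: 0 + 0 + 3 + 4 + 5 = 12
  F: 4 + 2 + 1 + 0 + 3 = 10
B has the highest total.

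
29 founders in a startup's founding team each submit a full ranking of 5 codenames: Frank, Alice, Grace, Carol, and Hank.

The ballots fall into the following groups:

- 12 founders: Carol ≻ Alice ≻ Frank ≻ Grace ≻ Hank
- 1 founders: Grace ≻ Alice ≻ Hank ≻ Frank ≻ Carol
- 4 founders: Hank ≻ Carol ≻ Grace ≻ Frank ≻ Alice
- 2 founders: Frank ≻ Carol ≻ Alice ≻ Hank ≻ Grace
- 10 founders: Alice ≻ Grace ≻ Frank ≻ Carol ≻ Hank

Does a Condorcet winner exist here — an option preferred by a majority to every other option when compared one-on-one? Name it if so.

Head-to-head results (29 voters total):
Frank vs Alice: Alice wins 23–6.
Frank vs Grace: Grace wins 15–14.
Frank vs Carol: Carol wins 16–13.
Frank vs Hank: Frank wins 24–5.
Alice vs Grace: Alice wins 24–5.
Alice vs Carol: Carol wins 18–11.
Alice vs Hank: Alice wins 25–4.
Grace vs Carol: Carol wins 18–11.
Grace vs Hank: Grace wins 23–6.
Carol vs Hank: Carol wins 24–5.
Carol beats each rival — Frank (16–13), Alice (18–11), Grace (18–11), Hank (24–5) — so Carol is the Condorcet winner.

Carol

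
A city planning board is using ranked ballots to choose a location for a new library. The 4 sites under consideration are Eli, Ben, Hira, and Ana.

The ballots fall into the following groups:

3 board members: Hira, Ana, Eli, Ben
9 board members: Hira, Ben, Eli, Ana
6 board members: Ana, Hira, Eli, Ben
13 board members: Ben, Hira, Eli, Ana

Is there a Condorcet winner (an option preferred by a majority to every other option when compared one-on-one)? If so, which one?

Hira

Head-to-head results (31 voters total):
Eli vs Ben: Ben wins 22–9.
Eli vs Hira: Hira wins 31–0.
Eli vs Ana: Eli wins 22–9.
Ben vs Hira: Hira wins 18–13.
Ben vs Ana: Ben wins 22–9.
Hira vs Ana: Hira wins 25–6.
Hira beats each rival — Eli (31–0), Ben (18–13), Ana (25–6) — so Hira is the Condorcet winner.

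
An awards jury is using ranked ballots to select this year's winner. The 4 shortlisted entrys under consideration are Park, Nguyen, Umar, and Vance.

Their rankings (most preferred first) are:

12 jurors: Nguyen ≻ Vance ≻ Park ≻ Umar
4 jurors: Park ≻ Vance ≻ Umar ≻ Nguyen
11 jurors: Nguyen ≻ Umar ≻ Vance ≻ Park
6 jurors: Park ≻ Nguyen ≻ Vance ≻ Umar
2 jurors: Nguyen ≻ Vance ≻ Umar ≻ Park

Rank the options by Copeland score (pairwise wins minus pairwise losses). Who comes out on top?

Pairwise results:
  Park vs Nguyen: Nguyen wins 25–10.
  Park vs Umar: Park wins 22–13.
  Park vs Vance: Vance wins 25–10.
  Nguyen vs Umar: Nguyen wins 31–4.
  Nguyen vs Vance: Nguyen wins 31–4.
  Umar vs Vance: Vance wins 24–11.
Copeland scores (wins − losses):
  Park: 1 − 2 = -1
  Nguyen: 3 − 0 = 3
  Umar: 0 − 3 = -3
  Vance: 2 − 1 = 1
Nguyen has the best Copeland score.

Nguyen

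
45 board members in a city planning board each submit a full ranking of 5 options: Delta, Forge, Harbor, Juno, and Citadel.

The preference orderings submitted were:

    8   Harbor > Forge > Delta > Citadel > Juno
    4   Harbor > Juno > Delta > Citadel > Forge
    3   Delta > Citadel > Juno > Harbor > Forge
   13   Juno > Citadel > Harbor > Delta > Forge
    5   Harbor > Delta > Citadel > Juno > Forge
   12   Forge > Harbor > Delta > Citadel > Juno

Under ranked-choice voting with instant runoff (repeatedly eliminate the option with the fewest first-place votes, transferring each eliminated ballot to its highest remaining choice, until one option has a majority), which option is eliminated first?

Citadel

Round 1: Harbor 17, Juno 13, Forge 12, Delta 3, Citadel 0. Citadel has the fewest and is eliminated.
Round 2: Harbor 17, Juno 13, Forge 12, Delta 3. Delta has the fewest and is eliminated.
Round 3: Harbor 17, Juno 16, Forge 12. Forge has the fewest and is eliminated.
Round 4: Harbor 29, Juno 16. Harbor has a majority.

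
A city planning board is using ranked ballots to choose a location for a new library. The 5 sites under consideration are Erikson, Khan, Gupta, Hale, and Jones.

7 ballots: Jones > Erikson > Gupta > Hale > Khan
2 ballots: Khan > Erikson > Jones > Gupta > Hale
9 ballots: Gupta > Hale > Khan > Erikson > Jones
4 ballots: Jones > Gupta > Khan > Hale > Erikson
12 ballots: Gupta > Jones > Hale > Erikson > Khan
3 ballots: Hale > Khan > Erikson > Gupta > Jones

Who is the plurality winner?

Gupta

First-place vote totals:
  Erikson: 0
  Khan: 2
  Gupta: 21
  Hale: 3
  Jones: 11
Gupta has the most first-place votes.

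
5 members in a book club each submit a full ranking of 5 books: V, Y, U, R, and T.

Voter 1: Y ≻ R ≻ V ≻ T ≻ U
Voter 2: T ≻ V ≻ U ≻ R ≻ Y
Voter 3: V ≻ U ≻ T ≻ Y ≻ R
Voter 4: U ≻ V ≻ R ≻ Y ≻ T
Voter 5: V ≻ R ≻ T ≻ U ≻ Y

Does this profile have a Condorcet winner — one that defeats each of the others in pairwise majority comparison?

Yes

Head-to-head results (5 voters total):
V vs Y: V wins 4–1.
V vs U: V wins 4–1.
V vs R: V wins 4–1.
V vs T: V wins 4–1.
Y vs U: U wins 4–1.
Y vs R: R wins 3–2.
Y vs T: T wins 3–2.
U vs R: U wins 3–2.
U vs T: T wins 3–2.
R vs T: R wins 3–2.
V beats each rival — Y (4–1), U (4–1), R (4–1), T (4–1) — so V is the Condorcet winner.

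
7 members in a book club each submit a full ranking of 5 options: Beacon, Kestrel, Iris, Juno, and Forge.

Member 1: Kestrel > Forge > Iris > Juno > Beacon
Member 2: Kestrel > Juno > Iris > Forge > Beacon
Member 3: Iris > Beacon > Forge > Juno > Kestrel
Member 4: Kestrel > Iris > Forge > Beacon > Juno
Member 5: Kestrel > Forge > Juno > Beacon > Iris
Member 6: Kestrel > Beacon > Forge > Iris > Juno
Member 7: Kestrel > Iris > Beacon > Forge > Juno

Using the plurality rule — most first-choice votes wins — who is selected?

First-place vote totals:
  Beacon: 0
  Kestrel: 6
  Iris: 1
  Juno: 0
  Forge: 0
Kestrel has the most first-place votes.

Kestrel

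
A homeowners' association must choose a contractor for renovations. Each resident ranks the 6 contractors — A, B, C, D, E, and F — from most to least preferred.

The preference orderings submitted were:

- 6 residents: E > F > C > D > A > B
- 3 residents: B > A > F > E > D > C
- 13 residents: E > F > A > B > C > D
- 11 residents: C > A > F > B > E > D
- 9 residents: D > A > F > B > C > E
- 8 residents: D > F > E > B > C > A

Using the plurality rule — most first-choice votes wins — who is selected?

First-place vote totals:
  A: 0
  B: 3
  C: 11
  D: 17
  E: 19
  F: 0
E has the most first-place votes.

E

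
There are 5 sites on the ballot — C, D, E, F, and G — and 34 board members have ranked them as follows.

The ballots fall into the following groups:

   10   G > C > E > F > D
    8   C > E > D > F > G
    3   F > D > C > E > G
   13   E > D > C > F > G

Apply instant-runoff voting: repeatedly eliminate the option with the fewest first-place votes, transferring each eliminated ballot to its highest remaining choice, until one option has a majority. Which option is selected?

C

Round 1: E 13, G 10, C 8, F 3, D 0. D has the fewest and is eliminated.
Round 2: E 13, G 10, C 8, F 3. F has the fewest and is eliminated.
Round 3: E 13, C 11, G 10. G has the fewest and is eliminated.
Round 4: C 21, E 13. C has a majority.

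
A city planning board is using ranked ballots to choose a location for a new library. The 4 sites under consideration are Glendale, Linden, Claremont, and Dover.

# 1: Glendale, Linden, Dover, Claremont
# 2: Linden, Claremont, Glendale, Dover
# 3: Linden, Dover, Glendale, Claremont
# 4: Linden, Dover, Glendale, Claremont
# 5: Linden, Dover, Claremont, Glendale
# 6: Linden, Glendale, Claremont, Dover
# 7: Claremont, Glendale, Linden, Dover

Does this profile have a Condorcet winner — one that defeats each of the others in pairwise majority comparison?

Head-to-head results (7 voters total):
Glendale vs Linden: Linden wins 5–2.
Glendale vs Claremont: Glendale wins 4–3.
Glendale vs Dover: Glendale wins 4–3.
Linden vs Claremont: Linden wins 6–1.
Linden vs Dover: Linden wins 7–0.
Claremont vs Dover: Dover wins 4–3.
Linden beats each rival — Glendale (5–2), Claremont (6–1), Dover (7–0) — so Linden is the Condorcet winner.

Yes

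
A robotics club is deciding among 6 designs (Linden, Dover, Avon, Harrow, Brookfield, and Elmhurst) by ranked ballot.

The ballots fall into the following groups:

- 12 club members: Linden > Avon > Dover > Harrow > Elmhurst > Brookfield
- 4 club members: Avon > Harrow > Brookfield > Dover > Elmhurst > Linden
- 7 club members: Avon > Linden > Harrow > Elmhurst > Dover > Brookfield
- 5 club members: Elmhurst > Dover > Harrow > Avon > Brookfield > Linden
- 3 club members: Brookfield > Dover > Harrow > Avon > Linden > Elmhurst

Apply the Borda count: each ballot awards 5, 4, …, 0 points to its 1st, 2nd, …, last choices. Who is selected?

Avon

Borda scores:
  Linden: 12·5 + 4·0 + 7·4 + 5·0 + 3·1 = 91
  Dover: 12·3 + 4·2 + 7·1 + 5·4 + 3·4 = 83
  Avon: 12·4 + 4·5 + 7·5 + 5·2 + 3·2 = 119
  Harrow: 12·2 + 4·4 + 7·3 + 5·3 + 3·3 = 85
  Brookfield: 12·0 + 4·3 + 7·0 + 5·1 + 3·5 = 32
  Elmhurst: 12·1 + 4·1 + 7·2 + 5·5 + 3·0 = 55
Avon has the highest total.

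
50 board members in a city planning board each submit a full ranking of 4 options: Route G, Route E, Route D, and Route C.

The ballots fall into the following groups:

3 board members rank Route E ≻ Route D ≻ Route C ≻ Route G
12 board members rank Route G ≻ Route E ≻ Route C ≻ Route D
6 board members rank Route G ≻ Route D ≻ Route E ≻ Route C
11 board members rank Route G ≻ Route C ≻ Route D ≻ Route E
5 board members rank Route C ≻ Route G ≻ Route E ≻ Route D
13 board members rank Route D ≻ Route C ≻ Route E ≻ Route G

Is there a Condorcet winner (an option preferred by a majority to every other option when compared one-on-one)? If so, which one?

Head-to-head results (50 voters total):
Route G vs Route E: Route G wins 34–16.
Route G vs Route D: Route G wins 34–16.
Route G vs Route C: Route G wins 29–21.
Route E vs Route D: Route D wins 30–20.
Route E vs Route C: Route C wins 29–21.
Route D vs Route C: Route C wins 28–22.
Route G beats each rival — Route E (34–16), Route D (34–16), Route C (29–21) — so Route G is the Condorcet winner.

Route G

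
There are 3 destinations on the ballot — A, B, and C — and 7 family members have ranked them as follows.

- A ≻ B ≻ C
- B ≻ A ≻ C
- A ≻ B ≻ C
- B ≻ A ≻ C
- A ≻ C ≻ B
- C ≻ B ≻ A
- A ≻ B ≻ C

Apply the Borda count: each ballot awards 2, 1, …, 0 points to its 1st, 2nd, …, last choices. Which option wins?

Borda scores:
  A: 2 + 1 + 2 + 1 + 2 + 0 + 2 = 10
  B: 1 + 2 + 1 + 2 + 0 + 1 + 1 = 8
  C: 0 + 0 + 0 + 0 + 1 + 2 + 0 = 3
A has the highest total.

A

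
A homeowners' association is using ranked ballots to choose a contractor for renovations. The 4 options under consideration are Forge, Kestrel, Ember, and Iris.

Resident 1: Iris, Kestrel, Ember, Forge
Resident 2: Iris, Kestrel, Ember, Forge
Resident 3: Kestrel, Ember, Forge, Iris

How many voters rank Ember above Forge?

3

Ballots ranking Ember above Forge: 3.
Ballots ranking Forge above Ember: 0.
So 3 of 3 voters prefer Ember to Forge.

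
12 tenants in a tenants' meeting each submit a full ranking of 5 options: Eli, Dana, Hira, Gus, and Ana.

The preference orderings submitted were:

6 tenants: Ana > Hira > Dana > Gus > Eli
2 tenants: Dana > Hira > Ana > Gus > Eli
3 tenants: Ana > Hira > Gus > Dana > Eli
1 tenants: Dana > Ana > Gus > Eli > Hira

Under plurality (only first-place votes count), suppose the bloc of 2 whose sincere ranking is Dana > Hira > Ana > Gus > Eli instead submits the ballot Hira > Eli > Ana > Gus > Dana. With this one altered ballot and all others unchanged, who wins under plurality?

First-place totals with the altered ballot: Eli 0, Dana 1, Hira 2, Gus 0, Ana 9.
The winner is unchanged: still Ana.

Ana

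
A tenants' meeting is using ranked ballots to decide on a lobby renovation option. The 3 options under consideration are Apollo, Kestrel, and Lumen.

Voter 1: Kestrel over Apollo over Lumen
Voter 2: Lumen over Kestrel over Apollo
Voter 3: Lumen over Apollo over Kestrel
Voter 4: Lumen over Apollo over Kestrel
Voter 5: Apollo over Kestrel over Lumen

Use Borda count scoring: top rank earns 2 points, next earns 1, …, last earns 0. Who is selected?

Lumen

Borda scores:
  Apollo: 1 + 0 + 1 + 1 + 2 = 5
  Kestrel: 2 + 1 + 0 + 0 + 1 = 4
  Lumen: 0 + 2 + 2 + 2 + 0 = 6
Lumen has the highest total.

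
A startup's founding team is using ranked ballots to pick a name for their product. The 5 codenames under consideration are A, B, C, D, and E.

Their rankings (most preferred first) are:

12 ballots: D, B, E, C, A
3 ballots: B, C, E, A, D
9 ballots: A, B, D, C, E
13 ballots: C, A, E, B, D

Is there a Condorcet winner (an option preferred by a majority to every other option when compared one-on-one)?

No

Head-to-head results (37 voters total):
A vs B: A wins 22–15.
A vs C: C wins 28–9.
A vs D: A wins 25–12.
A vs E: A wins 22–15.
B vs C: B wins 24–13.
B vs D: B wins 25–12.
B vs E: B wins 24–13.
C vs D: D wins 21–16.
C vs E: C wins 25–12.
D vs E: D wins 21–16.
No candidate beats all others: A beats B beats C beats A, a majority cycle.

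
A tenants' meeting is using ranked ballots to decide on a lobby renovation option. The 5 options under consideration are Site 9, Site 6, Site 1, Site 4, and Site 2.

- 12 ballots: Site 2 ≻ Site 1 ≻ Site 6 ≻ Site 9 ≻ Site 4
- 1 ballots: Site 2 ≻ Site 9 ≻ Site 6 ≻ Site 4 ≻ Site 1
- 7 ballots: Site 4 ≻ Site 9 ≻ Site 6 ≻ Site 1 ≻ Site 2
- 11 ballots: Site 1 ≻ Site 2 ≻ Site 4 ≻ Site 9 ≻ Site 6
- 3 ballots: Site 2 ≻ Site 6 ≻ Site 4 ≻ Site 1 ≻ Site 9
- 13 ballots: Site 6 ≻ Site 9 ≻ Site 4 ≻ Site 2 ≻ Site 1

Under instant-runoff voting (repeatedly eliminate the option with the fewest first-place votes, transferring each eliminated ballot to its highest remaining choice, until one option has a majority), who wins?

Site 2

Round 1: Site 2 16, Site 6 13, Site 1 11, Site 4 7, Site 9 0. Site 9 has the fewest and is eliminated.
Round 2: Site 2 16, Site 6 13, Site 1 11, Site 4 7. Site 4 has the fewest and is eliminated.
Round 3: Site 6 20, Site 2 16, Site 1 11. Site 1 has the fewest and is eliminated.
Round 4: Site 2 27, Site 6 20. Site 2 has a majority.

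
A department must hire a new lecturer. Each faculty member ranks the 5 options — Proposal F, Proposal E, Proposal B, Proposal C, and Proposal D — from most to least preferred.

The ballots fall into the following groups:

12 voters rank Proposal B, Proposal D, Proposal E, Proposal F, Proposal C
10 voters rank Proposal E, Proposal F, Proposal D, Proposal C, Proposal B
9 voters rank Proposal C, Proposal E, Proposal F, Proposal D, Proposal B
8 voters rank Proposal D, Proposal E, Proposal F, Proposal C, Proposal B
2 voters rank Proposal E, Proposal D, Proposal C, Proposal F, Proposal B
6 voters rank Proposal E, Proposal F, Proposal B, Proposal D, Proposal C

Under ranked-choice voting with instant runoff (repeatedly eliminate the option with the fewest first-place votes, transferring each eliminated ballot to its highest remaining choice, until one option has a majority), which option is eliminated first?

Proposal F

Round 1: Proposal E 18, Proposal B 12, Proposal C 9, Proposal D 8, Proposal F 0. Proposal F has the fewest and is eliminated.
Round 2: Proposal E 18, Proposal B 12, Proposal C 9, Proposal D 8. Proposal D has the fewest and is eliminated.
Round 3: Proposal E 26, Proposal B 12, Proposal C 9. Proposal E has a majority.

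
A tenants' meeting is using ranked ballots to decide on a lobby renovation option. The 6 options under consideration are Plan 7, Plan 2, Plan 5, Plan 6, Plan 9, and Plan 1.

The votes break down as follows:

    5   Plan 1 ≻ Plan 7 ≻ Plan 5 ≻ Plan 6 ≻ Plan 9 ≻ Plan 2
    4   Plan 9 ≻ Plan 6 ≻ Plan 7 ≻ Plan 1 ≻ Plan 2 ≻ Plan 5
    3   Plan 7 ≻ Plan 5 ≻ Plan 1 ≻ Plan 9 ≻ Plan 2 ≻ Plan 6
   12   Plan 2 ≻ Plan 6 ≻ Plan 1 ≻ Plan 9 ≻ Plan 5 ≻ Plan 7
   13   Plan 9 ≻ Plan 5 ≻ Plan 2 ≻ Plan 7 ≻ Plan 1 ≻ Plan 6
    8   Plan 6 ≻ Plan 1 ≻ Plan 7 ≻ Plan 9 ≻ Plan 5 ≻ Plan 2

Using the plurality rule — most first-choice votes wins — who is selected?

First-place vote totals:
  Plan 7: 3
  Plan 2: 12
  Plan 5: 0
  Plan 6: 8
  Plan 9: 17
  Plan 1: 5
Plan 9 has the most first-place votes.

Plan 9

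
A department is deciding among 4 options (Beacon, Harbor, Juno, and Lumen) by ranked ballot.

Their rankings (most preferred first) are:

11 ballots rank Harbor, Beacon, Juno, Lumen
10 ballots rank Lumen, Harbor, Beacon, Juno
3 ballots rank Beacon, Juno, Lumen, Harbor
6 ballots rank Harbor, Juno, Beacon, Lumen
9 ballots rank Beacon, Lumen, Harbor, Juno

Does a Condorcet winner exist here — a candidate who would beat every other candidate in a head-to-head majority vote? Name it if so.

No Condorcet winner

Head-to-head results (39 voters total):
Beacon vs Harbor: Harbor wins 27–12.
Beacon vs Juno: Beacon wins 33–6.
Beacon vs Lumen: Beacon wins 29–10.
Harbor vs Juno: Harbor wins 36–3.
Harbor vs Lumen: Lumen wins 22–17.
Juno vs Lumen: Juno wins 20–19.
No candidate beats all others: Beacon beats Lumen beats Harbor beats Beacon, a majority cycle.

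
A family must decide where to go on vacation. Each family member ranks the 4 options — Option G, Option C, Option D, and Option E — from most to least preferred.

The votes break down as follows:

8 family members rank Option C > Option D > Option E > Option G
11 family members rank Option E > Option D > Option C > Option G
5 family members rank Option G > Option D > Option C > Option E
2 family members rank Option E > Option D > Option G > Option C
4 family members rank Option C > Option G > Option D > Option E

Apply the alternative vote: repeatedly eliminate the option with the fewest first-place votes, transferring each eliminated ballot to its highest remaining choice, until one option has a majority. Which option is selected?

Option C

Round 1: Option E 13, Option C 12, Option G 5, Option D 0. Option D has the fewest and is eliminated.
Round 2: Option E 13, Option C 12, Option G 5. Option G has the fewest and is eliminated.
Round 3: Option C 17, Option E 13. Option C has a majority.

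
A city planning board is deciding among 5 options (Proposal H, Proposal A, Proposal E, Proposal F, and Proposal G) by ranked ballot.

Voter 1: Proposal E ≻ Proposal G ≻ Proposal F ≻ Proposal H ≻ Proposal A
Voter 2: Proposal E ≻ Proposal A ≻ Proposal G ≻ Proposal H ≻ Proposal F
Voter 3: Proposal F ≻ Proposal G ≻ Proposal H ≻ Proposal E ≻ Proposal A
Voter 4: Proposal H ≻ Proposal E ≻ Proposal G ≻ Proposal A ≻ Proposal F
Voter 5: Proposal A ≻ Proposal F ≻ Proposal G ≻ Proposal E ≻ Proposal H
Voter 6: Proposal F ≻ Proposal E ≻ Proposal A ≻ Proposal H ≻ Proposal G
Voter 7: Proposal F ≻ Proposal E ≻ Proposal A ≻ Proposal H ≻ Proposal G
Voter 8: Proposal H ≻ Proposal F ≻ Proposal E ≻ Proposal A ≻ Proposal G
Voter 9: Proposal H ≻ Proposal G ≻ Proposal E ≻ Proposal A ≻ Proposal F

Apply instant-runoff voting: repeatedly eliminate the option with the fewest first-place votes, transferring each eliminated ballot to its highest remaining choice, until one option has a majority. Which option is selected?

Round 1: Proposal H 3, Proposal F 3, Proposal E 2, Proposal A 1, Proposal G 0. Proposal G has the fewest and is eliminated.
Round 2: Proposal H 3, Proposal F 3, Proposal E 2, Proposal A 1. Proposal A has the fewest and is eliminated.
Round 3: Proposal F 4, Proposal H 3, Proposal E 2. Proposal E has the fewest and is eliminated.
Round 4: Proposal F 5, Proposal H 4. Proposal F has a majority.

Proposal F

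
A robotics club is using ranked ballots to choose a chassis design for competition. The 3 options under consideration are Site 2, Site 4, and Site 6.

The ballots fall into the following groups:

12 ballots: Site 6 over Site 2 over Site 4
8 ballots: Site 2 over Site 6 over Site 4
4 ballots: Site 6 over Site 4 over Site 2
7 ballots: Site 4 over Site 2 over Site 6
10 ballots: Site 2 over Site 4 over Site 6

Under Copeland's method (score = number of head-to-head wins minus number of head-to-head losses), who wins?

Site 2

Pairwise results:
  Site 2 vs Site 4: Site 2 wins 30–11.
  Site 2 vs Site 6: Site 2 wins 25–16.
  Site 4 vs Site 6: Site 6 wins 24–17.
Copeland scores (wins − losses):
  Site 2: 2 − 0 = 2
  Site 4: 0 − 2 = -2
  Site 6: 1 − 1 = 0
Site 2 has the best Copeland score.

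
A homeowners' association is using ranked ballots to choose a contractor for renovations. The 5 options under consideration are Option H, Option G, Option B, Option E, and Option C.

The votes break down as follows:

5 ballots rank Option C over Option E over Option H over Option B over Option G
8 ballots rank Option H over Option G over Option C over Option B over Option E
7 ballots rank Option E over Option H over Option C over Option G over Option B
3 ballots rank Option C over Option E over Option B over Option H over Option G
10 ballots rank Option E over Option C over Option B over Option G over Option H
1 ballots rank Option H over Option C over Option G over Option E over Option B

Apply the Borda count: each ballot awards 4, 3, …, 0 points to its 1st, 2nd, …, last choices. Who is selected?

Borda scores:
  Option H: 5·2 + 8·4 + 7·3 + 3·1 + 10·0 + 4 = 70
  Option G: 5·0 + 8·3 + 7·1 + 3·0 + 10·1 + 2 = 43
  Option B: 5·1 + 8·1 + 7·0 + 3·2 + 10·2 + 0 = 39
  Option E: 5·3 + 8·0 + 7·4 + 3·3 + 10·4 + 1 = 93
  Option C: 5·4 + 8·2 + 7·2 + 3·4 + 10·3 + 3 = 95
Option C has the highest total.

Option C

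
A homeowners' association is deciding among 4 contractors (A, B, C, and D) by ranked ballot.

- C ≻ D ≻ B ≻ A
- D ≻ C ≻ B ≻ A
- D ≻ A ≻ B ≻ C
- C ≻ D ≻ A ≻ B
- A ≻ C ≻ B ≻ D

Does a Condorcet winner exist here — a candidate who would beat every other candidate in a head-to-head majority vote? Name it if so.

Head-to-head results (5 voters total):
A vs B: A wins 3–2.
A vs C: C wins 3–2.
A vs D: D wins 4–1.
B vs C: C wins 4–1.
B vs D: D wins 4–1.
C vs D: C wins 3–2.
C beats each rival — A (3–2), B (4–1), D (3–2) — so C is the Condorcet winner.

C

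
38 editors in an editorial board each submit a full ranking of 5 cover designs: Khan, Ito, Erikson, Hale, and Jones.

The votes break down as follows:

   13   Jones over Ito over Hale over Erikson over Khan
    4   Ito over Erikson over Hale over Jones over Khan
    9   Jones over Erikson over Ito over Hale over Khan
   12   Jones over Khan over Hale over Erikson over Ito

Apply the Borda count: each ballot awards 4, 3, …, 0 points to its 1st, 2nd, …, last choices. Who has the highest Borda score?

Jones

Borda scores:
  Khan: 13·0 + 4·0 + 9·0 + 12·3 = 36
  Ito: 13·3 + 4·4 + 9·2 + 12·0 = 73
  Erikson: 13·1 + 4·3 + 9·3 + 12·1 = 64
  Hale: 13·2 + 4·2 + 9·1 + 12·2 = 67
  Jones: 13·4 + 4·1 + 9·4 + 12·4 = 140
Jones has the highest total.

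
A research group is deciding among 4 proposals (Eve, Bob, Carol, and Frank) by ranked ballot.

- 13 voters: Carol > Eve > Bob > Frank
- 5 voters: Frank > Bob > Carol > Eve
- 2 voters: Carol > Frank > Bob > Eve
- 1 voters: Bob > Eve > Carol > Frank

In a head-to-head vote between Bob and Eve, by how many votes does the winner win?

5

Ballots ranking Bob above Eve: 5+2+1 = 8.
Ballots ranking Eve above Bob: 13.
Eve wins 13–8, a margin of 5.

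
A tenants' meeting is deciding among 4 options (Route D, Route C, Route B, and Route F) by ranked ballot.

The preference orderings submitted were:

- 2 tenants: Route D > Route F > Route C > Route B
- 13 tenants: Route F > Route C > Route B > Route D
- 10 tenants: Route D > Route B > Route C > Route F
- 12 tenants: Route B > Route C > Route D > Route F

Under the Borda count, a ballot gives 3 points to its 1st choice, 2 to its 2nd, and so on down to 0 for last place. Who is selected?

Borda scores:
  Route D: 2·3 + 13·0 + 10·3 + 12·1 = 48
  Route C: 2·1 + 13·2 + 10·1 + 12·2 = 62
  Route B: 2·0 + 13·1 + 10·2 + 12·3 = 69
  Route F: 2·2 + 13·3 + 10·0 + 12·0 = 43
Route B has the highest total.

Route B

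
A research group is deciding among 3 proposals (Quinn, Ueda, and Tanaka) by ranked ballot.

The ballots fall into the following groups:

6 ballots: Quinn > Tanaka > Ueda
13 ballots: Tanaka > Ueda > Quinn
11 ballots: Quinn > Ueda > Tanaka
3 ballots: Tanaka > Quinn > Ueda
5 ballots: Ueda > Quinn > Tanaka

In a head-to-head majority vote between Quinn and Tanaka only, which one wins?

Ballots ranking Quinn above Tanaka: 6+11+5 = 22.
Ballots ranking Tanaka above Quinn: 13+3 = 16.
Quinn wins the head-to-head, 22–16.

Quinn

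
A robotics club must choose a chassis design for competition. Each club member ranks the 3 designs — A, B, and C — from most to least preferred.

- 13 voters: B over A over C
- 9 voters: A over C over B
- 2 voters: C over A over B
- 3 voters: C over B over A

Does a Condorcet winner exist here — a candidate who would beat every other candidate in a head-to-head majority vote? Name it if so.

Head-to-head results (27 voters total):
A vs B: B wins 16–11.
A vs C: A wins 22–5.
B vs C: C wins 14–13.
No candidate beats all others: A beats C beats B beats A, a majority cycle.

There is no Condorcet winner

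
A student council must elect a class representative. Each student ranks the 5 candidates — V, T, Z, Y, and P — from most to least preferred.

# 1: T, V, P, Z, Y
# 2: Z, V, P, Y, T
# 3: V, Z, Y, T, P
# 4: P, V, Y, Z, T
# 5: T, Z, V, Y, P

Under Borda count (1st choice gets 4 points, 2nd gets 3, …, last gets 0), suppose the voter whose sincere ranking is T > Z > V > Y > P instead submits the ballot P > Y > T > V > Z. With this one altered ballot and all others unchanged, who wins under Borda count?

Borda totals with the altered ballot: V 14, T 7, Z 9, Y 8, P 12.
The winner is unchanged: still V.

V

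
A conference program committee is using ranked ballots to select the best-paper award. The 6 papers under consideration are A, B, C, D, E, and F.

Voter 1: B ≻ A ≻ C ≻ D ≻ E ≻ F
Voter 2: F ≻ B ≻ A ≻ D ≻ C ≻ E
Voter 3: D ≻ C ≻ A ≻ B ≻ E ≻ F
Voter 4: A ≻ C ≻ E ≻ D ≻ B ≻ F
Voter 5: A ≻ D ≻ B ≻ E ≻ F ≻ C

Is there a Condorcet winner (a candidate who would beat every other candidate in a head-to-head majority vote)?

Head-to-head results (5 voters total):
A vs B: A wins 3–2.
A vs C: A wins 4–1.
A vs D: A wins 4–1.
A vs E: A wins 5–0.
A vs F: A wins 4–1.
B vs C: B wins 3–2.
B vs D: D wins 3–2.
B vs E: B wins 4–1.
B vs F: B wins 4–1.
C vs D: D wins 3–2.
C vs E: C wins 4–1.
C vs F: C wins 3–2.
D vs E: D wins 4–1.
D vs F: D wins 4–1.
E vs F: E wins 4–1.
A beats each rival — B (3–2), C (4–1), D (4–1), E (5–0), F (4–1) — so A is the Condorcet winner.

Yes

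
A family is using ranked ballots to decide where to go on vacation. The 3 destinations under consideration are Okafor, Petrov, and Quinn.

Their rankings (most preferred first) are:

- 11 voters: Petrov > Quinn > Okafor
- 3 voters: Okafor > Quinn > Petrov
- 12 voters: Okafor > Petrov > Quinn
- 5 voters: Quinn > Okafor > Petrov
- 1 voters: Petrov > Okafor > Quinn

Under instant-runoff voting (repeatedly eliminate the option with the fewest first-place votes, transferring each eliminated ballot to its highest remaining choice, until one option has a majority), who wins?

Okafor

Round 1: Okafor 15, Petrov 12, Quinn 5. Quinn has the fewest and is eliminated.
Round 2: Okafor 20, Petrov 12. Okafor has a majority.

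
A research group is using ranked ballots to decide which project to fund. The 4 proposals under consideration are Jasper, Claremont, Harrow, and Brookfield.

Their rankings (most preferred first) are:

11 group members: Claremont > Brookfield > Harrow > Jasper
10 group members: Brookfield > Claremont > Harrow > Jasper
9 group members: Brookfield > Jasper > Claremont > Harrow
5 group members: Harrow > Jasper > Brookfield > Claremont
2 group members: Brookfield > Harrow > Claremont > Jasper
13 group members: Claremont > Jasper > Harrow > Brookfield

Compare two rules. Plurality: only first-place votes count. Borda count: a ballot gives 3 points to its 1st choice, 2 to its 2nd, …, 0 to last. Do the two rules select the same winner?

Plurality first-place counts: Jasper 0, Claremont 24, Harrow 5, Brookfield 21 → Claremont.
Borda totals: Jasper 54, Claremont 103, Harrow 53, Brookfield 90 → Claremont.
The two rules agree on Claremont.

Yes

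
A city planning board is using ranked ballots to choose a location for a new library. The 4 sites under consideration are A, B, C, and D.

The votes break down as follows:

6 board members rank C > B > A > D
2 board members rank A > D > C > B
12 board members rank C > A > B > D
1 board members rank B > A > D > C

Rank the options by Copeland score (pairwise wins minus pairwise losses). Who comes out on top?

C

Pairwise results:
  A vs B: A wins 14–7.
  A vs C: C wins 18–3.
  A vs D: A wins 21–0.
  B vs C: C wins 20–1.
  B vs D: B wins 19–2.
  C vs D: C wins 18–3.
Copeland scores (wins − losses):
  A: 2 − 1 = 1
  B: 1 − 2 = -1
  C: 3 − 0 = 3
  D: 0 − 3 = -3
C has the best Copeland score.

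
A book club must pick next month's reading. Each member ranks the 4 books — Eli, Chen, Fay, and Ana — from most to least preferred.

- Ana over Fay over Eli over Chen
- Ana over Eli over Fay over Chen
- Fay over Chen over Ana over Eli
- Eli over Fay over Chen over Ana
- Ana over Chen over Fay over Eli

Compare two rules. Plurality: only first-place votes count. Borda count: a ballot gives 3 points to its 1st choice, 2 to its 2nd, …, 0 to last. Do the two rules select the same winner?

Plurality first-place counts: Eli 1, Chen 0, Fay 1, Ana 3 → Ana.
Borda totals: Eli 6, Chen 5, Fay 9, Ana 10 → Ana.
The two rules agree on Ana.

Yes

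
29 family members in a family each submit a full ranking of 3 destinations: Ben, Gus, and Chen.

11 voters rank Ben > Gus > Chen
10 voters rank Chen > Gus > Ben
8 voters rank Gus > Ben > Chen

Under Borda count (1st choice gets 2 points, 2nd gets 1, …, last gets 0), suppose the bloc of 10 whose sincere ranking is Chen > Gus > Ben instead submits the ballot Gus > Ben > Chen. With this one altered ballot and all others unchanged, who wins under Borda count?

Gus

Borda totals with the altered ballot: Ben 40, Gus 47, Chen 0.
The winner is unchanged: still Gus.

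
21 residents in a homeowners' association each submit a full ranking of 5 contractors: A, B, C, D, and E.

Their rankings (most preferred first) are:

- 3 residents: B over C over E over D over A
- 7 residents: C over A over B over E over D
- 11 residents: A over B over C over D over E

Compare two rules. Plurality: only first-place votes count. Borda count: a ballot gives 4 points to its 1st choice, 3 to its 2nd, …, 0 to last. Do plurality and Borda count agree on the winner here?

Plurality first-place counts: A 11, B 3, C 7, D 0, E 0 → A.
Borda totals: A 65, B 59, C 59, D 14, E 13 → A.
The two rules agree on A.

Yes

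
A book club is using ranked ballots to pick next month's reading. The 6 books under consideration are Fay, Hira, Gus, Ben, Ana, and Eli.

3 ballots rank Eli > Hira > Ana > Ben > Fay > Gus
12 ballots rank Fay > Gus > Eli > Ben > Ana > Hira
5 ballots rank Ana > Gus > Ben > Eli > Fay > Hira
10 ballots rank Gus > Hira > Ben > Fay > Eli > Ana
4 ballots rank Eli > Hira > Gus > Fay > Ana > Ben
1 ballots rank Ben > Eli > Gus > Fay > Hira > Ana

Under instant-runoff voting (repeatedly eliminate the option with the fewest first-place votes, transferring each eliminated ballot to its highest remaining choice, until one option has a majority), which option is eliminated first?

Round 1: Fay 12, Gus 10, Eli 7, Ana 5, Ben 1, Hira 0. Hira has the fewest and is eliminated.
Round 2: Fay 12, Gus 10, Eli 7, Ana 5, Ben 1. Ben has the fewest and is eliminated.
Round 3: Fay 12, Gus 10, Eli 8, Ana 5. Ana has the fewest and is eliminated.
Round 4: Gus 15, Fay 12, Eli 8. Eli has the fewest and is eliminated.
Round 5: Gus 20, Fay 15. Gus has a majority.

Hira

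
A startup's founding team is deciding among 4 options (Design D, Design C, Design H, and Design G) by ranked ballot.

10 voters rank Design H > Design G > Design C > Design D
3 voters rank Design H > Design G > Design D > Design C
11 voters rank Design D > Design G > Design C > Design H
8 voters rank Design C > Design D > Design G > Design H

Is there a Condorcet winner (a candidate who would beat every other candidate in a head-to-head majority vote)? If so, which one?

No Condorcet winner

Head-to-head results (32 voters total):
Design D vs Design C: Design C wins 18–14.
Design D vs Design H: Design D wins 19–13.
Design D vs Design G: Design D wins 19–13.
Design C vs Design H: Design C wins 19–13.
Design C vs Design G: Design G wins 24–8.
Design H vs Design G: Design G wins 19–13.
No candidate beats all others: Design D beats Design G beats Design C beats Design D, a majority cycle.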